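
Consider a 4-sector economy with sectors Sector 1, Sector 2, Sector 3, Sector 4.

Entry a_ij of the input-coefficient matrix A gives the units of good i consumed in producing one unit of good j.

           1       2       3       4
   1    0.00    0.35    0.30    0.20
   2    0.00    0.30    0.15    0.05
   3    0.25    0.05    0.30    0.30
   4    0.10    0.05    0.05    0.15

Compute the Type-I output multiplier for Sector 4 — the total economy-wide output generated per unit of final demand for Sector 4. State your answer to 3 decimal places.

m_4 = 2.951

I − A =
  [   1.00    -0.35    -0.30    -0.20]
  [   0.00     0.70    -0.15    -0.05]
  [  -0.25    -0.05     0.70    -0.30]
  [  -0.10    -0.05    -0.05     0.85]
Compute the cofactors C_ij = (−1)^(i+j)·(3×3 minor ij) of I−A; the adjugate is their transpose:
adj(I−A) = Cᵀ =
  [ 0.395500   0.227750   0.231750   0.188250]
  [ 0.040500   0.490750   0.128500   0.083750]
  [ 0.169375   0.143875   0.576750   0.251875]
  [ 0.058875   0.064125   0.068750   0.416875]
det(I−A) = Σ_j (I−A)_1j·C_1j = (1.00)(0.395500) + (-0.35)(0.040500) + (-0.30)(0.169375) + (-0.20)(0.058875) = 0.3187375
(I − A)⁻¹ = adj(I−A) / det(I−A) ≈
  [   1.2408     0.7145     0.7271     0.5906]
  [   0.1271     1.5397     0.4032     0.2628]
  [   0.5314     0.4514     1.8095     0.7902]
  [   0.1847     0.2012     0.2157     1.3079]
The output multiplier for sector j is the column-j sum of the Leontief inverse (I − A)⁻¹ = adj(I−A) / det(I−A).
Column 4 of adj(I−A): (0.188250, 0.083750, 0.251875, 0.416875); det(I−A) = 0.3187375.
m_4 = (0.188250 + 0.083750 + 0.251875 + 0.416875) / 0.3187375 = 0.94075 / 0.3187375 ≈ 2.951.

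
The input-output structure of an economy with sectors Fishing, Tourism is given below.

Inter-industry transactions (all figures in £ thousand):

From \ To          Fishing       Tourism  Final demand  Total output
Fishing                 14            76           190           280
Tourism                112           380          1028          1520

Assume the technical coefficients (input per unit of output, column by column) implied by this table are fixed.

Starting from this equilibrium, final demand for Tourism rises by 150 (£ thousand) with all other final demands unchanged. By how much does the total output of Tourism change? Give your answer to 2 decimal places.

Δx_2 = 205.78

Technical coefficients a_ij = z_ij / X_j:
  a_11 = 14/280 = 0.05, a_21 = 112/280 = 0.40
  a_12 = 76/1520 = 0.05, a_22 = 380/1520 = 0.25
I − A =
  [   0.95    -0.05]
  [  -0.40     0.75]
det(I−A) = (0.95)(0.75) − (-0.05)(-0.40) = 0.6925
adj(I−A) = [[0.75, 0.05], [0.40, 0.95]]
(I − A)⁻¹ = adj(I−A) / det(I−A) ≈
  [   1.0830     0.0722]
  [   0.5776     1.3718]
Δx = (I − A)⁻¹ Δd with Δd having +150 in the Tourism component and 0 elsewhere.
So Δx_2 = L_22 · (+150), where L_22 = adj(I−A)_22 / det(I−A) = 0.95 / 0.6925.
Δx_2 = 0.95 × (+150) / 0.6925 = 142.50 / 0.6925 ≈ 205.78.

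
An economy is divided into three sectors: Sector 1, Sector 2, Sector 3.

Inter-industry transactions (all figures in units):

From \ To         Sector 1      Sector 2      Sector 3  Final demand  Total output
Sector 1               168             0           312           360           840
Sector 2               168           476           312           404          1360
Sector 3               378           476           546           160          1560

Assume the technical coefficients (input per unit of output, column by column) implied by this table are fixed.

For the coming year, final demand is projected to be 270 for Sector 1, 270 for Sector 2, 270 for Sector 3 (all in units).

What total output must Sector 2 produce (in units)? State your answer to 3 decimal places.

Technical coefficients a_ij = z_ij / X_j:
  a_11 = 168/840 = 0.20, a_21 = 168/840 = 0.20, a_31 = 378/840 = 0.45
  a_12 = 0/1360 = 0.00, a_22 = 476/1360 = 0.35, a_32 = 476/1360 = 0.35
  a_13 = 312/1560 = 0.20, a_23 = 312/1560 = 0.20, a_33 = 546/1560 = 0.35
I − A =
  [   0.80     0.00    -0.20]
  [  -0.20     0.65    -0.20]
  [  -0.45    -0.35     0.65]
Cofactors of I−A, C_ij = (−1)^(i+j)·(minor ij) (rows/columns in the sector order above):
  C_11 = (0.65)(0.65) − (-0.20)(-0.35) = 0.3525
  C_12 = −[(-0.20)(0.65) − (-0.20)(-0.45)] = 0.2200
  C_13 = (-0.20)(-0.35) − (0.65)(-0.45) = 0.3625
  C_21 = −[(0.00)(0.65) − (-0.20)(-0.35)] = 0.0700
  C_22 = (0.80)(0.65) − (-0.20)(-0.45) = 0.4300
  C_23 = −[(0.80)(-0.35) − (0.00)(-0.45)] = 0.2800
  C_31 = (0.00)(-0.20) − (-0.20)(0.65) = 0.1300
  C_32 = −[(0.80)(-0.20) − (-0.20)(-0.20)] = 0.2000
  C_33 = (0.80)(0.65) − (0.00)(-0.20) = 0.5200
det(I−A) = Σ_j (I−A)_1j·C_1j = (0.80)(0.3525) + (0.00)(0.2200) + (-0.20)(0.3625) = 0.2095
adj(I−A) = Cᵀ =
  [ 0.3525   0.0700   0.1300]
  [ 0.2200   0.4300   0.2000]
  [ 0.3625   0.2800   0.5200]
(I − A)⁻¹ = adj(I−A) / det(I−A) ≈
  [   1.6826     0.3341     0.6205]
  [   1.0501     2.0525     0.9547]
  [   1.7303     1.3365     2.4821]
x = (I − A)⁻¹ d = adj(I−A)·d / det(I−A), with det(I−A) = 0.2095:
  x_1 = (0.3525·270 + 0.0700·270 + 0.1300·270) / 0.2095 = 149.175 / 0.2095 ≈ 712.053
  x_2 = (0.2200·270 + 0.4300·270 + 0.2000·270) / 0.2095 = 229.50 / 0.2095 ≈ 1095.465
  x_3 = (0.3625·270 + 0.2800·270 + 0.5200·270) / 0.2095 = 313.875 / 0.2095 ≈ 1498.210

x_2 = 1095.465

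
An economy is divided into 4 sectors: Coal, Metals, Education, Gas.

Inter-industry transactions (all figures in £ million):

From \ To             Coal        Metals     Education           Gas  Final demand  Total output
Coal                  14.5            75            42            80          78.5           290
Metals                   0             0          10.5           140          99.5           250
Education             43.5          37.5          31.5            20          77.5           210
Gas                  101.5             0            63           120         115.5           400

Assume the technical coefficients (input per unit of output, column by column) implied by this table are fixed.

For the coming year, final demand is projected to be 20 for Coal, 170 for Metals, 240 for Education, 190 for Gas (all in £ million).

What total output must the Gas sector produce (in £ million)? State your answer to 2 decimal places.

x_G = 669.15

Technical coefficients a_ij = z_ij / X_j:
  a_CC = 14.5/290 = 0.05, a_MC = 0/290 = 0.00, a_EC = 43.5/290 = 0.15, a_GC = 101.5/290 = 0.35
  a_CM = 75/250 = 0.30, a_MM = 0/250 = 0.00, a_EM = 37.5/250 = 0.15, a_GM = 0/250 = 0.00
  a_CE = 42/210 = 0.20, a_ME = 10.5/210 = 0.05, a_EE = 31.5/210 = 0.15, a_GE = 63/210 = 0.30
  a_CG = 80/400 = 0.20, a_MG = 140/400 = 0.35, a_EG = 20/400 = 0.05, a_GG = 120/400 = 0.30
I − A =
  [   0.95    -0.30    -0.20    -0.20]
  [   0.00     1.00    -0.05    -0.35]
  [  -0.15    -0.15     0.85    -0.05]
  [  -0.35     0.00    -0.30     0.70]
Compute the cofactors C_ij = (−1)^(i+j)·(3×3 minor ij) of I−A; the adjugate is their transpose:
adj(I−A) = Cᵀ =
  [ 0.559000   0.204000   0.242000   0.279000]
  [ 0.126000   0.458000   0.154000   0.276000]
  [ 0.140875   0.126000   0.558250   0.143125]
  [ 0.339875   0.156000   0.360250   0.768125]
det(I−A) = Σ_j (I−A)_1j·C_1j = (0.95)(0.559000) + (-0.30)(0.126000) + (-0.20)(0.140875) + (-0.20)(0.339875) = 0.3971
(I − A)⁻¹ = adj(I−A) / det(I−A) ≈
  [   1.4077     0.5137     0.6094     0.7026]
  [   0.3173     1.1534     0.3878     0.6950]
  [   0.3548     0.3173     1.4058     0.3604]
  [   0.8559     0.3928     0.9072     1.9343]
x = (I − A)⁻¹ d = adj(I−A)·d / det(I−A), with det(I−A) = 0.3971:
  x_C = (0.559000·20 + 0.204000·170 + 0.242000·240 + 0.279000·190) / 0.3971 = 156.95 / 0.3971 ≈ 395.24
  x_M = (0.126000·20 + 0.458000·170 + 0.154000·240 + 0.276000·190) / 0.3971 = 169.78 / 0.3971 ≈ 427.55
  x_E = (0.140875·20 + 0.126000·170 + 0.558250·240 + 0.143125·190) / 0.3971 = 185.41125 / 0.3971 ≈ 466.91
  x_G = (0.339875·20 + 0.156000·170 + 0.360250·240 + 0.768125·190) / 0.3971 = 265.72125 / 0.3971 ≈ 669.15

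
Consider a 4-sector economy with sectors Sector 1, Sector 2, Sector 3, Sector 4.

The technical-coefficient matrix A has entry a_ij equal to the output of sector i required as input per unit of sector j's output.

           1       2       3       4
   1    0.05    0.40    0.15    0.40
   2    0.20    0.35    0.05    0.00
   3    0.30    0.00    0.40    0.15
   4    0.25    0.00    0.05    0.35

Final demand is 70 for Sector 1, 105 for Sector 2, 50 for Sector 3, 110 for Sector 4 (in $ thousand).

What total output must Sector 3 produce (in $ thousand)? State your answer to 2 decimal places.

I − A =
  [   0.95    -0.40    -0.15    -0.40]
  [  -0.20     0.65    -0.05     0.00]
  [  -0.30     0.00     0.60    -0.15]
  [  -0.25     0.00    -0.05     0.65]
Compute the cofactors C_ij = (−1)^(i+j)·(3×3 minor ij) of I−A; the adjugate is their transpose:
adj(I−A) = Cᵀ =
  [ 0.248625   0.153000   0.089375   0.173625]
  [ 0.088125   0.262500   0.049375   0.065625]
  [ 0.151125   0.093000   0.284375   0.158625]
  [ 0.107250   0.066000   0.056250   0.287250]
det(I−A) = Σ_j (I−A)_1j·C_1j = (0.95)(0.248625) + (-0.40)(0.088125) + (-0.15)(0.151125) + (-0.40)(0.107250) = 0.135375
(I − A)⁻¹ = adj(I−A) / det(I−A) ≈
  [   1.8366     1.1302     0.6602     1.2825]
  [   0.6510     1.9391     0.3647     0.4848]
  [   1.1163     0.6870     2.1006     1.1717]
  [   0.7922     0.4875     0.4155     2.1219]
x = (I − A)⁻¹ d = adj(I−A)·d / det(I−A), with det(I−A) = 0.135375:
  x_1 = (0.248625·70 + 0.153000·105 + 0.089375·50 + 0.173625·110) / 0.135375 = 57.03625 / 0.135375 ≈ 421.32
  x_2 = (0.088125·70 + 0.262500·105 + 0.049375·50 + 0.065625·110) / 0.135375 = 43.41875 / 0.135375 ≈ 320.73
  x_3 = (0.151125·70 + 0.093000·105 + 0.284375·50 + 0.158625·110) / 0.135375 = 52.01125 / 0.135375 ≈ 384.20
  x_4 = (0.107250·70 + 0.066000·105 + 0.056250·50 + 0.287250·110) / 0.135375 = 48.8475 / 0.135375 ≈ 360.83

x_3 = 384.20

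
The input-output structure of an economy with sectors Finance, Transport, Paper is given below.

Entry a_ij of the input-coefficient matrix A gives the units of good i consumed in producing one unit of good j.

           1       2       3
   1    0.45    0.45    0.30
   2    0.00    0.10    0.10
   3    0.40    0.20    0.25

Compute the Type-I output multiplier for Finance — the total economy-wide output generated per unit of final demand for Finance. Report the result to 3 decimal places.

I − A =
  [   0.55    -0.45    -0.30]
  [   0.00     0.90    -0.10]
  [  -0.40    -0.20     0.75]
Cofactors of I−A, C_ij = (−1)^(i+j)·(minor ij) (rows/columns in the sector order above):
  C_11 = (0.90)(0.75) − (-0.10)(-0.20) = 0.6550
  C_12 = −[(0.00)(0.75) − (-0.10)(-0.40)] = 0.0400
  C_13 = (0.00)(-0.20) − (0.90)(-0.40) = 0.3600
  C_21 = −[(-0.45)(0.75) − (-0.30)(-0.20)] = 0.3975
  C_22 = (0.55)(0.75) − (-0.30)(-0.40) = 0.2925
  C_23 = −[(0.55)(-0.20) − (-0.45)(-0.40)] = 0.2900
  C_31 = (-0.45)(-0.10) − (-0.30)(0.90) = 0.3150
  C_32 = −[(0.55)(-0.10) − (-0.30)(0.00)] = 0.0550
  C_33 = (0.55)(0.90) − (-0.45)(0.00) = 0.4950
det(I−A) = Σ_j (I−A)_1j·C_1j = (0.55)(0.6550) + (-0.45)(0.0400) + (-0.30)(0.3600) = 0.23425
adj(I−A) = Cᵀ =
  [ 0.6550   0.3975   0.3150]
  [ 0.0400   0.2925   0.0550]
  [ 0.3600   0.2900   0.4950]
(I − A)⁻¹ = adj(I−A) / det(I−A) ≈
  [   2.7962     1.6969     1.3447]
  [   0.1708     1.2487     0.2348]
  [   1.5368     1.2380     2.1131]
The output multiplier for sector j is the column-j sum of the Leontief inverse (I − A)⁻¹ = adj(I−A) / det(I−A).
Column 1 of adj(I−A): (0.6550, 0.0400, 0.3600); det(I−A) = 0.23425.
m_1 = (0.6550 + 0.0400 + 0.3600) / 0.23425 = 1.055 / 0.23425 ≈ 4.504.

m_1 = 4.504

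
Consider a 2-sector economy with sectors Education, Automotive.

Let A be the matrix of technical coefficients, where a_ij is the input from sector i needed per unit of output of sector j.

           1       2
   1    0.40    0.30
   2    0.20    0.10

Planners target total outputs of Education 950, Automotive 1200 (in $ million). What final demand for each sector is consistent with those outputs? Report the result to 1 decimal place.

I − A =
  [   0.60    -0.30]
  [  -0.20     0.90]
d = (I − A) x:
  d_1 = (+0.60)·950 + (-0.30)·1200 = 210.0
  d_2 = (-0.20)·950 + (+0.90)·1200 = 890.0

d_1 = 210.0, d_2 = 890.0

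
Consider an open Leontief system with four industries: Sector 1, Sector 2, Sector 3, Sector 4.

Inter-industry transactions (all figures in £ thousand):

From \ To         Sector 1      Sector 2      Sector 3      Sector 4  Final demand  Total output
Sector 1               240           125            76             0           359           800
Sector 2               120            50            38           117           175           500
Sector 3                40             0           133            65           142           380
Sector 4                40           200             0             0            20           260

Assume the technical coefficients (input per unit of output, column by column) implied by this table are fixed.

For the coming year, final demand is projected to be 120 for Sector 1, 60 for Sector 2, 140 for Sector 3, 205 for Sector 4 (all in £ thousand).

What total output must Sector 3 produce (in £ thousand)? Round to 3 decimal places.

x_3 = 390.042

Technical coefficients a_ij = z_ij / X_j:
  a_11 = 240/800 = 0.30, a_21 = 120/800 = 0.15, a_31 = 40/800 = 0.05, a_41 = 40/800 = 0.05
  a_12 = 125/500 = 0.25, a_22 = 50/500 = 0.10, a_32 = 0/500 = 0.00, a_42 = 200/500 = 0.40
  a_13 = 76/380 = 0.20, a_23 = 38/380 = 0.10, a_33 = 133/380 = 0.35, a_43 = 0/380 = 0.00
  a_14 = 0/260 = 0.00, a_24 = 117/260 = 0.45, a_34 = 65/260 = 0.25, a_44 = 0/260 = 0.00
I − A =
  [   0.70    -0.25    -0.20     0.00]
  [  -0.15     0.90    -0.10    -0.45]
  [  -0.05     0.00     0.65    -0.25]
  [  -0.05    -0.40     0.00     1.00]
Compute the cofactors C_ij = (−1)^(i+j)·(3×3 minor ij) of I−A; the adjugate is their transpose:
adj(I−A) = Cᵀ =
  [ 0.458000   0.182500   0.169000   0.124375]
  [ 0.118375   0.442500   0.104500   0.225250]
  [ 0.062250   0.085625   0.460875   0.153750]
  [ 0.070250   0.186125   0.050250   0.374875]
det(I−A) = Σ_j (I−A)_1j·C_1j = (0.70)(0.458000) + (-0.25)(0.118375) + (-0.20)(0.062250) + (0.00)(0.070250) = 0.27855625
(I − A)⁻¹ = adj(I−A) / det(I−A) ≈
  [   1.6442     0.6552     0.6067     0.4465]
  [   0.4250     1.5885     0.3751     0.8086]
  [   0.2235     0.3074     1.6545     0.5520]
  [   0.2522     0.6682     0.1804     1.3458]
x = (I − A)⁻¹ d = adj(I−A)·d / det(I−A), with det(I−A) = 0.27855625:
  x_1 = (0.458000·120 + 0.182500·60 + 0.169000·140 + 0.124375·205) / 0.27855625 = 115.066875 / 0.27855625 ≈ 413.083
  x_2 = (0.118375·120 + 0.442500·60 + 0.104500·140 + 0.225250·205) / 0.27855625 = 101.56125 / 0.27855625 ≈ 364.599
  x_3 = (0.062250·120 + 0.085625·60 + 0.460875·140 + 0.153750·205) / 0.27855625 = 108.64875 / 0.27855625 ≈ 390.042
  x_4 = (0.070250·120 + 0.186125·60 + 0.050250·140 + 0.374875·205) / 0.27855625 = 103.481875 / 0.27855625 ≈ 371.494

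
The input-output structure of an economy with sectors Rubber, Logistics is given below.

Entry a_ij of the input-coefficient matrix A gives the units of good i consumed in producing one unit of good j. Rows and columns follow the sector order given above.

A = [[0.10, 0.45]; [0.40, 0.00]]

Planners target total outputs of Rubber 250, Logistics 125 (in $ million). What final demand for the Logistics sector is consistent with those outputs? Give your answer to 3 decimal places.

I − A =
  [   0.90    -0.45]
  [  -0.40     1.00]
d = (I − A) x:
  d_R = (+0.90)·250 + (-0.45)·125 = 168.750
  d_L = (-0.40)·250 + (+1.00)·125 = 25.000

d_L = 25.000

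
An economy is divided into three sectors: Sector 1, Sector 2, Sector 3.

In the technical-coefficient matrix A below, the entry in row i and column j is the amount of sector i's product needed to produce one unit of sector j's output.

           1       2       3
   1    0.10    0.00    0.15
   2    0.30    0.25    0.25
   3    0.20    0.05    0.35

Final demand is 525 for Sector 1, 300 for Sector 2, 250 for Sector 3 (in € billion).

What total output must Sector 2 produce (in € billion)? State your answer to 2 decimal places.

x_2 = 900.37

I − A =
  [   0.90     0.00    -0.15]
  [  -0.30     0.75    -0.25]
  [  -0.20    -0.05     0.65]
Cofactors of I−A, C_ij = (−1)^(i+j)·(minor ij) (rows/columns in the sector order above):
  C_11 = (0.75)(0.65) − (-0.25)(-0.05) = 0.4750
  C_12 = −[(-0.30)(0.65) − (-0.25)(-0.20)] = 0.2450
  C_13 = (-0.30)(-0.05) − (0.75)(-0.20) = 0.1650
  C_21 = −[(0.00)(0.65) − (-0.15)(-0.05)] = 0.0075
  C_22 = (0.90)(0.65) − (-0.15)(-0.20) = 0.5550
  C_23 = −[(0.90)(-0.05) − (0.00)(-0.20)] = 0.0450
  C_31 = (0.00)(-0.25) − (-0.15)(0.75) = 0.1125
  C_32 = −[(0.90)(-0.25) − (-0.15)(-0.30)] = 0.2700
  C_33 = (0.90)(0.75) − (0.00)(-0.30) = 0.6750
det(I−A) = Σ_j (I−A)_1j·C_1j = (0.90)(0.4750) + (0.00)(0.2450) + (-0.15)(0.1650) = 0.40275
adj(I−A) = Cᵀ =
  [ 0.4750   0.0075   0.1125]
  [ 0.2450   0.5550   0.2700]
  [ 0.1650   0.0450   0.6750]
(I − A)⁻¹ = adj(I−A) / det(I−A) ≈
  [   1.1794     0.0186     0.2793]
  [   0.6083     1.3780     0.6704]
  [   0.4097     0.1117     1.6760]
x = (I − A)⁻¹ d = adj(I−A)·d / det(I−A), with det(I−A) = 0.40275:
  x_1 = (0.4750·525 + 0.0075·300 + 0.1125·250) / 0.40275 = 279.75 / 0.40275 ≈ 694.60
  x_2 = (0.2450·525 + 0.5550·300 + 0.2700·250) / 0.40275 = 362.625 / 0.40275 ≈ 900.37
  x_3 = (0.1650·525 + 0.0450·300 + 0.6750·250) / 0.40275 = 268.875 / 0.40275 ≈ 667.60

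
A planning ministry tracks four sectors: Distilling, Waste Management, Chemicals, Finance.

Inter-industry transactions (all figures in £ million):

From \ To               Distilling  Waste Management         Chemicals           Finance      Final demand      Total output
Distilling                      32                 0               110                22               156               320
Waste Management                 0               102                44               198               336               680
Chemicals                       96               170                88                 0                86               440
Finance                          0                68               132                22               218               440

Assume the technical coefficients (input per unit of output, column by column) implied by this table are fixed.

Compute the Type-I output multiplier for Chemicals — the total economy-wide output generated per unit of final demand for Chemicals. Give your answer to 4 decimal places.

m_C = 3.0627

Technical coefficients a_ij = z_ij / X_j:
  a_DD = 32/320 = 0.10, a_WD = 0/320 = 0.00, a_CD = 96/320 = 0.30, a_FD = 0/320 = 0.00
  a_DW = 0/680 = 0.00, a_WW = 102/680 = 0.15, a_CW = 170/680 = 0.25, a_FW = 68/680 = 0.10
  a_DC = 110/440 = 0.25, a_WC = 44/440 = 0.10, a_CC = 88/440 = 0.20, a_FC = 132/440 = 0.30
  a_DF = 22/440 = 0.05, a_WF = 198/440 = 0.45, a_CF = 0/440 = 0.00, a_FF = 22/440 = 0.05
I − A =
  [   0.90     0.00    -0.25    -0.05]
  [   0.00     0.85    -0.10    -0.45]
  [  -0.30    -0.25     0.80     0.00]
  [   0.00    -0.10    -0.30     0.95]
Compute the cofactors C_ij = (−1)^(i+j)·(3×3 minor ij) of I−A; the adjugate is their transpose:
adj(I−A) = Cᵀ =
  [ 0.552500   0.067125   0.203875   0.060875]
  [ 0.069000   0.608250   0.207000   0.291750]
  [ 0.228750   0.215250   0.686250   0.114000]
  [ 0.079500   0.132000   0.238500   0.525750]
det(I−A) = Σ_j (I−A)_1j·C_1j = (0.90)(0.552500) + (0.00)(0.069000) + (-0.25)(0.228750) + (-0.05)(0.079500) = 0.4360875
(I − A)⁻¹ = adj(I−A) / det(I−A) ≈
  [   1.26695     0.15393     0.46751     0.13959]
  [   0.15823     1.39479     0.47468     0.66902]
  [   0.52455     0.49359     1.57365     0.26142]
  [   0.18230     0.30269     0.54691     1.20561]
The output multiplier for sector j is the column-j sum of the Leontief inverse (I − A)⁻¹ = adj(I−A) / det(I−A).
Column C of adj(I−A): (0.203875, 0.207000, 0.686250, 0.238500); det(I−A) = 0.4360875.
m_C = (0.203875 + 0.207000 + 0.686250 + 0.238500) / 0.4360875 = 1.335625 / 0.4360875 ≈ 3.0627.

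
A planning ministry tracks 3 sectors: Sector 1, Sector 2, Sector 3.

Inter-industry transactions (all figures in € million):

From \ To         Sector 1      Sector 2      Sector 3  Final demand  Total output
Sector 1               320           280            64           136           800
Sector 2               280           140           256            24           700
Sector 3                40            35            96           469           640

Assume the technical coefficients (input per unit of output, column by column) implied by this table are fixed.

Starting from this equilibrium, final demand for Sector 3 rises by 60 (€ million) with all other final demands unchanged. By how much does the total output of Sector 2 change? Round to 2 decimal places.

Δx_2 = 62.68

Technical coefficients a_ij = z_ij / X_j:
  a_11 = 320/800 = 0.40, a_21 = 280/800 = 0.35, a_31 = 40/800 = 0.05
  a_12 = 280/700 = 0.40, a_22 = 140/700 = 0.20, a_32 = 35/700 = 0.05
  a_13 = 64/640 = 0.10, a_23 = 256/640 = 0.40, a_33 = 96/640 = 0.15
I − A =
  [   0.60    -0.40    -0.10]
  [  -0.35     0.80    -0.40]
  [  -0.05    -0.05     0.85]
Cofactors of I−A, C_ij = (−1)^(i+j)·(minor ij) (rows/columns in the sector order above):
  C_11 = (0.80)(0.85) − (-0.40)(-0.05) = 0.6600
  C_12 = −[(-0.35)(0.85) − (-0.40)(-0.05)] = 0.3175
  C_13 = (-0.35)(-0.05) − (0.80)(-0.05) = 0.0575
  C_21 = −[(-0.40)(0.85) − (-0.10)(-0.05)] = 0.3450
  C_22 = (0.60)(0.85) − (-0.10)(-0.05) = 0.5050
  C_23 = −[(0.60)(-0.05) − (-0.40)(-0.05)] = 0.0500
  C_31 = (-0.40)(-0.40) − (-0.10)(0.80) = 0.2400
  C_32 = −[(0.60)(-0.40) − (-0.10)(-0.35)] = 0.2750
  C_33 = (0.60)(0.80) − (-0.40)(-0.35) = 0.3400
det(I−A) = Σ_j (I−A)_1j·C_1j = (0.60)(0.6600) + (-0.40)(0.3175) + (-0.10)(0.0575) = 0.26325
adj(I−A) = Cᵀ =
  [ 0.6600   0.3450   0.2400]
  [ 0.3175   0.5050   0.2750]
  [ 0.0575   0.0500   0.3400]
(I − A)⁻¹ = adj(I−A) / det(I−A) ≈
  [   2.5071     1.3105     0.9117]
  [   1.2061     1.9183     1.0446]
  [   0.2184     0.1899     1.2915]
Δx = (I − A)⁻¹ Δd with Δd having +60 in the Sector 3 component and 0 elsewhere.
So Δx_2 = L_23 · (+60), where L_23 = adj(I−A)_23 / det(I−A) = 0.2750 / 0.26325.
Δx_2 = 0.2750 × (+60) / 0.26325 = 16.50 / 0.26325 ≈ 62.68.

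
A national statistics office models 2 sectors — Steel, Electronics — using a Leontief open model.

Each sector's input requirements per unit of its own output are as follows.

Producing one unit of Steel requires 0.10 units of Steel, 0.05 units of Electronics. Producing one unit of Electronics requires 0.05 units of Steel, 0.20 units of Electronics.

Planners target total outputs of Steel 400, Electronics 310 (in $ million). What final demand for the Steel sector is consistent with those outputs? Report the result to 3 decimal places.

I − A =
  [   0.90    -0.05]
  [  -0.05     0.80]
d = (I − A) x:
  d_1 = (+0.90)·400 + (-0.05)·310 = 344.500
  d_2 = (-0.05)·400 + (+0.80)·310 = 228.000

d_1 = 344.500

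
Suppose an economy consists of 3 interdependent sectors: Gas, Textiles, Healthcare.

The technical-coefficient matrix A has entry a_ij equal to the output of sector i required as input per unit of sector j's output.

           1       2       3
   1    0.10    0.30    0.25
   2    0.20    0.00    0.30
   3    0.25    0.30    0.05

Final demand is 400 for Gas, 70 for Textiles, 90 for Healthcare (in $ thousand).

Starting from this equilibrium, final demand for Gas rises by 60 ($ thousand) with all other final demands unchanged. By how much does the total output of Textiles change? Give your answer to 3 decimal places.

I − A =
  [   0.90    -0.30    -0.25]
  [  -0.20     1.00    -0.30]
  [  -0.25    -0.30     0.95]
Cofactors of I−A, C_ij = (−1)^(i+j)·(minor ij) (rows/columns in the sector order above):
  C_11 = (1.00)(0.95) − (-0.30)(-0.30) = 0.8600
  C_12 = −[(-0.20)(0.95) − (-0.30)(-0.25)] = 0.2650
  C_13 = (-0.20)(-0.30) − (1.00)(-0.25) = 0.3100
  C_21 = −[(-0.30)(0.95) − (-0.25)(-0.30)] = 0.3600
  C_22 = (0.90)(0.95) − (-0.25)(-0.25) = 0.7925
  C_23 = −[(0.90)(-0.30) − (-0.30)(-0.25)] = 0.3450
  C_31 = (-0.30)(-0.30) − (-0.25)(1.00) = 0.3400
  C_32 = −[(0.90)(-0.30) − (-0.25)(-0.20)] = 0.3200
  C_33 = (0.90)(1.00) − (-0.30)(-0.20) = 0.8400
det(I−A) = Σ_j (I−A)_1j·C_1j = (0.90)(0.8600) + (-0.30)(0.2650) + (-0.25)(0.3100) = 0.6170
adj(I−A) = Cᵀ =
  [ 0.8600   0.3600   0.3400]
  [ 0.2650   0.7925   0.3200]
  [ 0.3100   0.3450   0.8400]
(I − A)⁻¹ = adj(I−A) / det(I−A) ≈
  [   1.3938     0.5835     0.5511]
  [   0.4295     1.2844     0.5186]
  [   0.5024     0.5592     1.3614]
Δx = (I − A)⁻¹ Δd with Δd having +60 in the Gas component and 0 elsewhere.
So Δx_2 = L_21 · (+60), where L_21 = adj(I−A)_21 / det(I−A) = 0.2650 / 0.6170.
Δx_2 = 0.2650 × (+60) / 0.6170 = 15.90 / 0.6170 ≈ 25.770.

Δx_2 = 25.770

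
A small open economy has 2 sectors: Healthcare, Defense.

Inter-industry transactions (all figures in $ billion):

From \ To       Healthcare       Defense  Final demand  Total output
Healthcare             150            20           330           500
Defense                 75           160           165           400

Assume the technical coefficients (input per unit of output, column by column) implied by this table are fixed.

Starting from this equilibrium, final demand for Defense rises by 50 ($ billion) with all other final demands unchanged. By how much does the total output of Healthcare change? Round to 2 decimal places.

Δx_H = 6.06

Technical coefficients a_ij = z_ij / X_j:
  a_HH = 150/500 = 0.30, a_DH = 75/500 = 0.15
  a_HD = 20/400 = 0.05, a_DD = 160/400 = 0.40
I − A =
  [   0.70    -0.05]
  [  -0.15     0.60]
det(I−A) = (0.70)(0.60) − (-0.05)(-0.15) = 0.4125
adj(I−A) = [[0.60, 0.05], [0.15, 0.70]]
(I − A)⁻¹ = adj(I−A) / det(I−A) ≈
  [   1.4545     0.1212]
  [   0.3636     1.6970]
Δx = (I − A)⁻¹ Δd with Δd having +50 in the Defense component and 0 elsewhere.
So Δx_H = L_HD · (+50), where L_HD = adj(I−A)_HD / det(I−A) = 0.05 / 0.4125.
Δx_H = 0.05 × (+50) / 0.4125 = 2.50 / 0.4125 ≈ 6.06.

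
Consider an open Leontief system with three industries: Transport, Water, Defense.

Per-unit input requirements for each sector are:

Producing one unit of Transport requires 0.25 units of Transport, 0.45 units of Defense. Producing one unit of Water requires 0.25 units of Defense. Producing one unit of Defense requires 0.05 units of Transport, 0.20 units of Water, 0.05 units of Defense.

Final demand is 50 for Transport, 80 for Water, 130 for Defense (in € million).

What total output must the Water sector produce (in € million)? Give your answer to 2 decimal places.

x_2 = 121.38

I − A =
  [   0.75     0.00    -0.05]
  [   0.00     1.00    -0.20]
  [  -0.45    -0.25     0.95]
Cofactors of I−A, C_ij = (−1)^(i+j)·(minor ij) (rows/columns in the sector order above):
  C_11 = (1.00)(0.95) − (-0.20)(-0.25) = 0.9000
  C_12 = −[(0.00)(0.95) − (-0.20)(-0.45)] = 0.0900
  C_13 = (0.00)(-0.25) − (1.00)(-0.45) = 0.4500
  C_21 = −[(0.00)(0.95) − (-0.05)(-0.25)] = 0.0125
  C_22 = (0.75)(0.95) − (-0.05)(-0.45) = 0.6900
  C_23 = −[(0.75)(-0.25) − (0.00)(-0.45)] = 0.1875
  C_31 = (0.00)(-0.20) − (-0.05)(1.00) = 0.0500
  C_32 = −[(0.75)(-0.20) − (-0.05)(0.00)] = 0.1500
  C_33 = (0.75)(1.00) − (0.00)(0.00) = 0.7500
det(I−A) = Σ_j (I−A)_1j·C_1j = (0.75)(0.9000) + (0.00)(0.0900) + (-0.05)(0.4500) = 0.6525
adj(I−A) = Cᵀ =
  [ 0.9000   0.0125   0.0500]
  [ 0.0900   0.6900   0.1500]
  [ 0.4500   0.1875   0.7500]
(I − A)⁻¹ = adj(I−A) / det(I−A) ≈
  [   1.3793     0.0192     0.0766]
  [   0.1379     1.0575     0.2299]
  [   0.6897     0.2874     1.1494]
x = (I − A)⁻¹ d = adj(I−A)·d / det(I−A), with det(I−A) = 0.6525:
  x_1 = (0.9000·50 + 0.0125·80 + 0.0500·130) / 0.6525 = 52.50 / 0.6525 ≈ 80.46
  x_2 = (0.0900·50 + 0.6900·80 + 0.1500·130) / 0.6525 = 79.20 / 0.6525 ≈ 121.38
  x_3 = (0.4500·50 + 0.1875·80 + 0.7500·130) / 0.6525 = 135.00 / 0.6525 ≈ 206.90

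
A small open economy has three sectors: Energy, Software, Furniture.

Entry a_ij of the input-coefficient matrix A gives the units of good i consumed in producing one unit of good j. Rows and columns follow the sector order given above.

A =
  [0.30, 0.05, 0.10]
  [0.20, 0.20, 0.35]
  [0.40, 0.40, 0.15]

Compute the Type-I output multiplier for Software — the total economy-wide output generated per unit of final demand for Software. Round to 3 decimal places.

m_S = 2.907

I − A =
  [   0.70    -0.05    -0.10]
  [  -0.20     0.80    -0.35]
  [  -0.40    -0.40     0.85]
Cofactors of I−A, C_ij = (−1)^(i+j)·(minor ij) (rows/columns in the sector order above):
  C_11 = (0.80)(0.85) − (-0.35)(-0.40) = 0.5400
  C_12 = −[(-0.20)(0.85) − (-0.35)(-0.40)] = 0.3100
  C_13 = (-0.20)(-0.40) − (0.80)(-0.40) = 0.4000
  C_21 = −[(-0.05)(0.85) − (-0.10)(-0.40)] = 0.0825
  C_22 = (0.70)(0.85) − (-0.10)(-0.40) = 0.5550
  C_23 = −[(0.70)(-0.40) − (-0.05)(-0.40)] = 0.3000
  C_31 = (-0.05)(-0.35) − (-0.10)(0.80) = 0.0975
  C_32 = −[(0.70)(-0.35) − (-0.10)(-0.20)] = 0.2650
  C_33 = (0.70)(0.80) − (-0.05)(-0.20) = 0.5500
det(I−A) = Σ_j (I−A)_1j·C_1j = (0.70)(0.5400) + (-0.05)(0.3100) + (-0.10)(0.4000) = 0.3225
adj(I−A) = Cᵀ =
  [ 0.5400   0.0825   0.0975]
  [ 0.3100   0.5550   0.2650]
  [ 0.4000   0.3000   0.5500]
(I − A)⁻¹ = adj(I−A) / det(I−A) ≈
  [   1.6744     0.2558     0.3023]
  [   0.9612     1.7209     0.8217]
  [   1.2403     0.9302     1.7054]
The output multiplier for sector j is the column-j sum of the Leontief inverse (I − A)⁻¹ = adj(I−A) / det(I−A).
Column S of adj(I−A): (0.0825, 0.5550, 0.3000); det(I−A) = 0.3225.
m_S = (0.0825 + 0.5550 + 0.3000) / 0.3225 = 0.9375 / 0.3225 ≈ 2.907.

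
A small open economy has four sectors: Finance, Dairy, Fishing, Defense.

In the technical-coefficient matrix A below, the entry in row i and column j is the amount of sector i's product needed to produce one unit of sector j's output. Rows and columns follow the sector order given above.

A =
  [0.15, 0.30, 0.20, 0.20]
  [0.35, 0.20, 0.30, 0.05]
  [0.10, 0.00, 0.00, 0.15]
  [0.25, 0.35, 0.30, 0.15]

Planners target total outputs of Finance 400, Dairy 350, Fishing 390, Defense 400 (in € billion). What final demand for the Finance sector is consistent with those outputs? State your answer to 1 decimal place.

d_1 = 77.0

I − A =
  [   0.85    -0.30    -0.20    -0.20]
  [  -0.35     0.80    -0.30    -0.05]
  [  -0.10     0.00     1.00    -0.15]
  [  -0.25    -0.35    -0.30     0.85]
d = (I − A) x:
  d_1 = (+0.85)·400 + (-0.30)·350 + (-0.20)·390 + (-0.20)·400 = 77.0
  d_2 = (-0.35)·400 + (+0.80)·350 + (-0.30)·390 + (-0.05)·400 = 3.0
  d_3 = (-0.10)·400 + (+0.00)·350 + (+1.00)·390 + (-0.15)·400 = 290.0
  d_4 = (-0.25)·400 + (-0.35)·350 + (-0.30)·390 + (+0.85)·400 = 0.5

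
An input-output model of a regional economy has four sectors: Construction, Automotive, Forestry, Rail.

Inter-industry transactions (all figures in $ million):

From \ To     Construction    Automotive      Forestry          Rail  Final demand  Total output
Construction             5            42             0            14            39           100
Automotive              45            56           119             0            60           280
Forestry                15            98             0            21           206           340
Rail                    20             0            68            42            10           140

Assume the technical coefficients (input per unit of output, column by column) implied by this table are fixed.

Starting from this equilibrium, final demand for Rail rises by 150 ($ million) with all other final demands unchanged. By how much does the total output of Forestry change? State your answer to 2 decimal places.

Δx_3 = 55.41

Technical coefficients a_ij = z_ij / X_j:
  a_11 = 5/100 = 0.05, a_21 = 45/100 = 0.45, a_31 = 15/100 = 0.15, a_41 = 20/100 = 0.20
  a_12 = 42/280 = 0.15, a_22 = 56/280 = 0.20, a_32 = 98/280 = 0.35, a_42 = 0/280 = 0.00
  a_13 = 0/340 = 0.00, a_23 = 119/340 = 0.35, a_33 = 0/340 = 0.00, a_43 = 68/340 = 0.20
  a_14 = 14/140 = 0.10, a_24 = 0/140 = 0.00, a_34 = 21/140 = 0.15, a_44 = 42/140 = 0.30
I − A =
  [   0.95    -0.15     0.00    -0.10]
  [  -0.45     0.80    -0.35     0.00]
  [  -0.15    -0.35     1.00    -0.15]
  [  -0.20     0.00    -0.20     0.70]
Compute the cofactors C_ij = (−1)^(i+j)·(3×3 minor ij) of I−A; the adjugate is their transpose:
adj(I−A) = Cᵀ =
  [ 0.450250   0.107500   0.052750   0.075625]
  [ 0.348750   0.613500   0.234750   0.100125]
  [ 0.218250   0.246000   0.468750   0.131625]
  [ 0.191000   0.101000   0.149000   0.568250]
det(I−A) = Σ_j (I−A)_1j·C_1j = (0.95)(0.450250) + (-0.15)(0.348750) + (0.00)(0.218250) + (-0.10)(0.191000) = 0.356325
(I − A)⁻¹ = adj(I−A) / det(I−A) ≈
  [   1.2636     0.3017     0.1480     0.2122]
  [   0.9787     1.7217     0.6588     0.2810]
  [   0.6125     0.6904     1.3155     0.3694]
  [   0.5360     0.2834     0.4182     1.5948]
Δx = (I − A)⁻¹ Δd with Δd having +150 in the Rail component and 0 elsewhere.
So Δx_3 = L_34 · (+150), where L_34 = adj(I−A)_34 / det(I−A) = 0.131625 / 0.356325.
Δx_3 = 0.131625 × (+150) / 0.356325 = 19.74375 / 0.356325 ≈ 55.41.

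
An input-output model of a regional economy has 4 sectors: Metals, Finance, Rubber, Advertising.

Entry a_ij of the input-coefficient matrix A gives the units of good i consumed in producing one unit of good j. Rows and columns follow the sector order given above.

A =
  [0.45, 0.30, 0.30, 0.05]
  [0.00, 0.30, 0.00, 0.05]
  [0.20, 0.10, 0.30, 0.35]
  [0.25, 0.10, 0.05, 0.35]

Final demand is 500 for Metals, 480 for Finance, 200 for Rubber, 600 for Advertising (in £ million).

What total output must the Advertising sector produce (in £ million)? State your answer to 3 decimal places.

I − A =
  [   0.55    -0.30    -0.30    -0.05]
  [   0.00     0.70     0.00    -0.05]
  [  -0.20    -0.10     0.70    -0.35]
  [  -0.25    -0.10    -0.05     0.65]
Compute the cofactors C_ij = (−1)^(i+j)·(3×3 minor ij) of I−A; the adjugate is their transpose:
adj(I−A) = Cᵀ =
  [ 0.302500   0.165000   0.137500   0.110000]
  [ 0.009250   0.166125   0.005125   0.016250]
  [ 0.152500   0.120000   0.235000   0.147500]
  [ 0.129500   0.098250   0.071750   0.227500]
det(I−A) = Σ_j (I−A)_1j·C_1j = (0.55)(0.302500) + (-0.30)(0.009250) + (-0.30)(0.152500) + (-0.05)(0.129500) = 0.111375
(I − A)⁻¹ = adj(I−A) / det(I−A) ≈
  [   2.7160     1.4815     1.2346     0.9877]
  [   0.0831     1.4916     0.0460     0.1459]
  [   1.3692     1.0774     2.1100     1.3244]
  [   1.1627     0.8822     0.6442     2.0426]
x = (I − A)⁻¹ d = adj(I−A)·d / det(I−A), with det(I−A) = 0.111375:
  x_M = (0.302500·500 + 0.165000·480 + 0.137500·200 + 0.110000·600) / 0.111375 = 323.95 / 0.111375 ≈ 2908.642
  x_F = (0.009250·500 + 0.166125·480 + 0.005125·200 + 0.016250·600) / 0.111375 = 95.14 / 0.111375 ≈ 854.231
  x_R = (0.152500·500 + 0.120000·480 + 0.235000·200 + 0.147500·600) / 0.111375 = 269.35 / 0.111375 ≈ 2418.406
  x_A = (0.129500·500 + 0.098250·480 + 0.071750·200 + 0.227500·600) / 0.111375 = 262.76 / 0.111375 ≈ 2359.237

x_A = 2359.237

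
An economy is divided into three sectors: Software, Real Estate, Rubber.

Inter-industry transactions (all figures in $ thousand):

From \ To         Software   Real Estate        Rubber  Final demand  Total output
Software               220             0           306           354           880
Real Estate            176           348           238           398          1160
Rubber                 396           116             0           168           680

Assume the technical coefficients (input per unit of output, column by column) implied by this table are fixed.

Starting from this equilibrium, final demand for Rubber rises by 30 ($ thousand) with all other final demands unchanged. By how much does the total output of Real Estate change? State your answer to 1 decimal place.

Δx_2 = 30.4

Technical coefficients a_ij = z_ij / X_j:
  a_11 = 220/880 = 0.25, a_21 = 176/880 = 0.20, a_31 = 396/880 = 0.45
  a_12 = 0/1160 = 0.00, a_22 = 348/1160 = 0.30, a_32 = 116/1160 = 0.10
  a_13 = 306/680 = 0.45, a_23 = 238/680 = 0.35, a_33 = 0/680 = 0.00
I − A =
  [   0.75     0.00    -0.45]
  [  -0.20     0.70    -0.35]
  [  -0.45    -0.10     1.00]
Cofactors of I−A, C_ij = (−1)^(i+j)·(minor ij) (rows/columns in the sector order above):
  C_11 = (0.70)(1.00) − (-0.35)(-0.10) = 0.6650
  C_12 = −[(-0.20)(1.00) − (-0.35)(-0.45)] = 0.3575
  C_13 = (-0.20)(-0.10) − (0.70)(-0.45) = 0.3350
  C_21 = −[(0.00)(1.00) − (-0.45)(-0.10)] = 0.0450
  C_22 = (0.75)(1.00) − (-0.45)(-0.45) = 0.5475
  C_23 = −[(0.75)(-0.10) − (0.00)(-0.45)] = 0.0750
  C_31 = (0.00)(-0.35) − (-0.45)(0.70) = 0.3150
  C_32 = −[(0.75)(-0.35) − (-0.45)(-0.20)] = 0.3525
  C_33 = (0.75)(0.70) − (0.00)(-0.20) = 0.5250
det(I−A) = Σ_j (I−A)_1j·C_1j = (0.75)(0.6650) + (0.00)(0.3575) + (-0.45)(0.3350) = 0.3480
adj(I−A) = Cᵀ =
  [ 0.6650   0.0450   0.3150]
  [ 0.3575   0.5475   0.3525]
  [ 0.3350   0.0750   0.5250]
(I − A)⁻¹ = adj(I−A) / det(I−A) ≈
  [   1.9109     0.1293     0.9052]
  [   1.0273     1.5733     1.0129]
  [   0.9626     0.2155     1.5086]
Δx = (I − A)⁻¹ Δd with Δd having +30 in the Rubber component and 0 elsewhere.
So Δx_2 = L_23 · (+30), where L_23 = adj(I−A)_23 / det(I−A) = 0.3525 / 0.3480.
Δx_2 = 0.3525 × (+30) / 0.3480 = 10.575 / 0.3480 ≈ 30.4.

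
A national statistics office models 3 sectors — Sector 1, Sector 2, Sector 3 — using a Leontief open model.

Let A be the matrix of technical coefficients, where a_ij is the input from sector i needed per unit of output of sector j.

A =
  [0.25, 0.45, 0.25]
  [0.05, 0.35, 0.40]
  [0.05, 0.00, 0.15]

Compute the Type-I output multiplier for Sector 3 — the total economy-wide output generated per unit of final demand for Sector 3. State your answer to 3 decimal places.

I − A =
  [   0.75    -0.45    -0.25]
  [  -0.05     0.65    -0.40]
  [  -0.05     0.00     0.85]
Cofactors of I−A, C_ij = (−1)^(i+j)·(minor ij) (rows/columns in the sector order above):
  C_11 = (0.65)(0.85) − (-0.40)(0.00) = 0.5525
  C_12 = −[(-0.05)(0.85) − (-0.40)(-0.05)] = 0.0625
  C_13 = (-0.05)(0.00) − (0.65)(-0.05) = 0.0325
  C_21 = −[(-0.45)(0.85) − (-0.25)(0.00)] = 0.3825
  C_22 = (0.75)(0.85) − (-0.25)(-0.05) = 0.6250
  C_23 = −[(0.75)(0.00) − (-0.45)(-0.05)] = 0.0225
  C_31 = (-0.45)(-0.40) − (-0.25)(0.65) = 0.3425
  C_32 = −[(0.75)(-0.40) − (-0.25)(-0.05)] = 0.3125
  C_33 = (0.75)(0.65) − (-0.45)(-0.05) = 0.4650
det(I−A) = Σ_j (I−A)_1j·C_1j = (0.75)(0.5525) + (-0.45)(0.0625) + (-0.25)(0.0325) = 0.378125
adj(I−A) = Cᵀ =
  [ 0.5525   0.3825   0.3425]
  [ 0.0625   0.6250   0.3125]
  [ 0.0325   0.0225   0.4650]
(I − A)⁻¹ = adj(I−A) / det(I−A) ≈
  [   1.4612     1.0116     0.9058]
  [   0.1653     1.6529     0.8264]
  [   0.0860     0.0595     1.2298]
The output multiplier for sector j is the column-j sum of the Leontief inverse (I − A)⁻¹ = adj(I−A) / det(I−A).
Column 3 of adj(I−A): (0.3425, 0.3125, 0.4650); det(I−A) = 0.378125.
m_3 = (0.3425 + 0.3125 + 0.4650) / 0.378125 = 1.12 / 0.378125 ≈ 2.962.

m_3 = 2.962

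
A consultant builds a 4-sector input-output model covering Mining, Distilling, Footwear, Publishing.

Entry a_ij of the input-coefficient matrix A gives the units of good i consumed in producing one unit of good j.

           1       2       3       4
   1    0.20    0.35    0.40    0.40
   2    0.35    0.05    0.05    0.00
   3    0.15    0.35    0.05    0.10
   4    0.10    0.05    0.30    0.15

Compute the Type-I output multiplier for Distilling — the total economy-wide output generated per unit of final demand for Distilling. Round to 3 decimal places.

m_2 = 4.563

I − A =
  [   0.80    -0.35    -0.40    -0.40]
  [  -0.35     0.95    -0.05     0.00]
  [  -0.15    -0.35     0.95    -0.10]
  [  -0.10    -0.05    -0.30     0.85]
Compute the cofactors C_ij = (−1)^(i+j)·(3×3 minor ij) of I−A; the adjugate is their transpose:
adj(I−A) = Cᵀ =
  [ 0.723500   0.454125   0.452875   0.393750]
  [ 0.279000   0.511000   0.193000   0.154000]
  [ 0.236500   0.279125   0.496875   0.169750]
  [ 0.185000   0.182000   0.240000   0.483000]
det(I−A) = Σ_j (I−A)_1j·C_1j = (0.80)(0.723500) + (-0.35)(0.279000) + (-0.40)(0.236500) + (-0.40)(0.185000) = 0.31255
(I − A)⁻¹ = adj(I−A) / det(I−A) ≈
  [   2.3148     1.4530     1.4490     1.2598]
  [   0.8927     1.6349     0.6175     0.4927]
  [   0.7567     0.8931     1.5897     0.5431]
  [   0.5919     0.5823     0.7679     1.5454]
The output multiplier for sector j is the column-j sum of the Leontief inverse (I − A)⁻¹ = adj(I−A) / det(I−A).
Column 2 of adj(I−A): (0.454125, 0.511000, 0.279125, 0.182000); det(I−A) = 0.31255.
m_2 = (0.454125 + 0.511000 + 0.279125 + 0.182000) / 0.31255 = 1.42625 / 0.31255 ≈ 4.563.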